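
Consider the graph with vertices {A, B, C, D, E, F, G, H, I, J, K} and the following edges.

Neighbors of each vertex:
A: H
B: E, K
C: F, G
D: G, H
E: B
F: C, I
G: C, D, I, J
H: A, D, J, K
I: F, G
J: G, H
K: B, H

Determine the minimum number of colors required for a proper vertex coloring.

2

H and K are adjacent, so at least 2 colors are needed.
A valid assignment using 2 colors: A=blue, B=red, C=blue, D=blue, E=blue, F=red, G=red, H=red, I=blue, J=blue, K=blue. No two adjacent vertices share a color.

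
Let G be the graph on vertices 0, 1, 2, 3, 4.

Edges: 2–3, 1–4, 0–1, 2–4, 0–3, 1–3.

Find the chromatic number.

0, 1, 3 form a triangle, so at least 3 colors are needed.
A valid assignment using 3 colors: 0=c, 1=b, 2=b, 3=a, 4=a. Each edge has distinct colors on its endpoints.

3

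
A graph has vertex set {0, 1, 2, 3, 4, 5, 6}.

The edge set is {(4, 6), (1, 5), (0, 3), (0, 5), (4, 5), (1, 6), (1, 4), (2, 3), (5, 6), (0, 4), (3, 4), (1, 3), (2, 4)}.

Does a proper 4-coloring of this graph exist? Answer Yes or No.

The chromatic number is 4. 1, 4, 5, 6 form a clique, so at least 4 colors are needed.
4 colors suffice: 0=blue, 1=blue, 2=blue, 3=green, 4=red, 5=green, 6=yellow.
That is already a proper 4-coloring.

Yes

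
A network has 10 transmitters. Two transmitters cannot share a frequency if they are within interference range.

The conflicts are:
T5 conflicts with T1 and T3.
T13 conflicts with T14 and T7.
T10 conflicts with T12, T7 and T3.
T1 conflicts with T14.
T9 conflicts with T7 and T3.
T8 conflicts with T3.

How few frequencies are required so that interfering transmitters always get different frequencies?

The cycle T5-T1-T14-T13-T7-T9-T3-T5 has odd length 7, so it cannot be 2-colored; at least 3 frequencies are needed.
3 frequencies suffice: T5=2, T13=2, T10=2, T1=1, T9=2, T14=3, T12=1, T8=2, T7=1, T3=1. No two conflicting transmitters share a frequency.

3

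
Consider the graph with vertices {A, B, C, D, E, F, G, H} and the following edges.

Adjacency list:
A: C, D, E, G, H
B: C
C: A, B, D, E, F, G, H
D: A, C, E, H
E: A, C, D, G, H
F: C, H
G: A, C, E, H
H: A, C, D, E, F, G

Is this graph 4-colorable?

No

A, C, E, G, H are mutually adjacent (a clique of size 5), so at least 5 colors are needed.
So 4 colors are not enough.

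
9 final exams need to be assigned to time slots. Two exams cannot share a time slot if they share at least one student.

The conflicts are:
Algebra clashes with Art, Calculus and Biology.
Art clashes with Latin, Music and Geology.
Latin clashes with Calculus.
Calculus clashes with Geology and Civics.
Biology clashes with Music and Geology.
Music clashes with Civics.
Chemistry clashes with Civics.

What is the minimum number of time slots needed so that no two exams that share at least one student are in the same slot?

3

The cycle Music-Biology-Algebra-Calculus-Civics-Music has odd length 5, so it cannot be 2-colored; at least 3 time slots are needed.
Using 3 time slots: Algebra=2, Art=1, Latin=2, Calculus=1, Biology=1, Music=2, Chemistry=1, Geology=2, Civics=3. Every pair that conflicts lands in different time slots.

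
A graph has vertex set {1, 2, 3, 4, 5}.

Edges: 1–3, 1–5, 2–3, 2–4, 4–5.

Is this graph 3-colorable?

The chromatic number is 3. The cycle 3-2-4-5-1-3 has odd length 5, so it cannot be 2-colored; at least 3 colors are needed.
3 colors suffice: color a → {1, 4}; color b → {2, 5}; color c → {3}.
That is already a proper 3-coloring.

Yes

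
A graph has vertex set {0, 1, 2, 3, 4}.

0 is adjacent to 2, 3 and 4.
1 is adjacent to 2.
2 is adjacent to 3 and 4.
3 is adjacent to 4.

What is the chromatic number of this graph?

0, 2, 3, 4 are pairwise adjacent (a clique of size 4), so at least 4 colors are needed.
4 colors suffice: color a → {2}; color b → {1, 4}; color c → {3}; color d → {0}. Every edge joins two different colors.

4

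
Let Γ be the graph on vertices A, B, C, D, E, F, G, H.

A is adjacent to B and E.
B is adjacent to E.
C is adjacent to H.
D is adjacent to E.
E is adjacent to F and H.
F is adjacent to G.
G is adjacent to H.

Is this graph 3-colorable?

The chromatic number is 3. A, B, E form a triangle, so at least 3 colors are needed.
One proper 3-coloring: A=2, B=3, C=1, D=2, E=1, F=2, G=1, H=2.
That is already a proper 3-coloring.

Yes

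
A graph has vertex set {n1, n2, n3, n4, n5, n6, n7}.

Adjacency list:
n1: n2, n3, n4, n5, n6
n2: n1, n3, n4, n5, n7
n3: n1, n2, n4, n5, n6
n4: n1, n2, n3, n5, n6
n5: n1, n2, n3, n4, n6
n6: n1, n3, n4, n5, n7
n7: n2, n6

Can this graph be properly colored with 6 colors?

The chromatic number is 5. n1, n3, n4, n5, n6 are pairwise adjacent (a clique of size 5), so at least 5 colors are needed.
5 colors suffice: color R → {n2, n6}; color B → {n1, n7}; color G → {n4}; color Y → {n5}; color P → {n3}.
Since 6 ≥ 5, a proper 6-coloring certainly exists.

Yes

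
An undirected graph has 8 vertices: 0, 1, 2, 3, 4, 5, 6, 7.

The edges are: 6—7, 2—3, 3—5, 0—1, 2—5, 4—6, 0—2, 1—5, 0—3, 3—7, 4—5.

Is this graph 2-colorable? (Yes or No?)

No

2, 3, 5 are pairwise adjacent, so at least 3 colors are needed.
So 2 colors are not enough.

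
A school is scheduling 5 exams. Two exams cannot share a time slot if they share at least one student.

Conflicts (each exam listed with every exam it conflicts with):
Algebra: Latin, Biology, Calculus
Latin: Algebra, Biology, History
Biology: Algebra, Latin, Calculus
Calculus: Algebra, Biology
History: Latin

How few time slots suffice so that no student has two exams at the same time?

3

Algebra, Latin, Biology all conflict with each other, so at least 3 time slots are needed.
A valid assignment using 3 time slots: Algebra=3, Latin=1, Biology=2, Calculus=1, History=2. No two conflicting exams share a time slot.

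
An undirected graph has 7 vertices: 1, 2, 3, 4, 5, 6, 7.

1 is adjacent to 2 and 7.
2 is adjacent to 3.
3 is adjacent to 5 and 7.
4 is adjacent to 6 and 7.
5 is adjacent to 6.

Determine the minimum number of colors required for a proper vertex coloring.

3

The cycle 4-6-5-3-7-4 has odd length 5, so it cannot be 2-colored; at least 3 colors are needed.
3 colors suffice: 1=b, 2=a, 3=b, 4=b, 5=a, 6=c, 7=a. Each edge has distinct colors on its endpoints.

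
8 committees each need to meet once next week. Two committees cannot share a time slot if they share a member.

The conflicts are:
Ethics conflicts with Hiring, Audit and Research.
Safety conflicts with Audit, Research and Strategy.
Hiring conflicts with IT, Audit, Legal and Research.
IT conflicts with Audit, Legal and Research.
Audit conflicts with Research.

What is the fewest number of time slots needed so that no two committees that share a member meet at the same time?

Hiring, IT, Audit, Research all conflict with each other, so at least 4 time slots are needed.
4 time slots suffice: Ethics=4, Safety=1, Hiring=1, IT=4, Audit=2, Legal=2, Research=3, Strategy=2. No two conflicting committees share a time slot.

4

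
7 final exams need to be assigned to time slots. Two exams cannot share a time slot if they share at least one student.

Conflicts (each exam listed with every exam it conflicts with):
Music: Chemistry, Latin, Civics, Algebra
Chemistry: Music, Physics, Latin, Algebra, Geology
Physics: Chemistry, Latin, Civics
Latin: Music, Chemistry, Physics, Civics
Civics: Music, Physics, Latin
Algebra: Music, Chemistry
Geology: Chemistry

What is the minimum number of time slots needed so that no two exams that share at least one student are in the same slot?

3

Music, Latin, Civics all conflict with each other, so at least 3 time slots are needed.
3 time slots suffice: time slot 1 → {Chemistry, Civics}; time slot 2 → {Music, Physics, Geology}; time slot 3 → {Latin, Algebra}. Each listed conflict is separated.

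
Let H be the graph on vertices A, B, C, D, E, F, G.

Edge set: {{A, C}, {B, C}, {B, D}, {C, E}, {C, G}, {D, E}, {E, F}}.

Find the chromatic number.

2

A and C are adjacent, so at least 2 colors are needed.
One proper 2-coloring: A=blue, B=blue, C=red, D=red, E=blue, F=red, G=blue. Each edge has distinct colors on its endpoints.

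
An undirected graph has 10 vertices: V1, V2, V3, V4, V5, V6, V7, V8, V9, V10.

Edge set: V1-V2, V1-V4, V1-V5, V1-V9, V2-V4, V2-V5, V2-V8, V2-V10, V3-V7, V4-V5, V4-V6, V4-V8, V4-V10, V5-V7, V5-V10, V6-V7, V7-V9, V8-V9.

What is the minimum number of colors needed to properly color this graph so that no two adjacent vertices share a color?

4

V1, V2, V4, V5 form a clique, so at least 4 colors are needed.
4 colors suffice: color 1 → {V4, V7}; color 2 → {V2, V3, V6, V9}; color 3 → {V5, V8}; color 4 → {V1, V10}. Every edge joins two different colors.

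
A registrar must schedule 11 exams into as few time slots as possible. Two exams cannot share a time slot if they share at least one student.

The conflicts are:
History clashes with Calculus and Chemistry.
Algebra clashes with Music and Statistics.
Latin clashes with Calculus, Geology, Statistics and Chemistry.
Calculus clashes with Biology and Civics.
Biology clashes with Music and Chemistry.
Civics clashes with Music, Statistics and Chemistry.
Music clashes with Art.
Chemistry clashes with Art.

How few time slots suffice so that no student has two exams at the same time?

2

History and Chemistry conflict, so at least 2 time slots are needed.
2 time slots suffice: time slot 1 → {Calculus, Geology, Music, Statistics, Chemistry}; time slot 2 → {History, Algebra, Latin, Biology, Civics, Art}. No two conflicting exams share a time slot.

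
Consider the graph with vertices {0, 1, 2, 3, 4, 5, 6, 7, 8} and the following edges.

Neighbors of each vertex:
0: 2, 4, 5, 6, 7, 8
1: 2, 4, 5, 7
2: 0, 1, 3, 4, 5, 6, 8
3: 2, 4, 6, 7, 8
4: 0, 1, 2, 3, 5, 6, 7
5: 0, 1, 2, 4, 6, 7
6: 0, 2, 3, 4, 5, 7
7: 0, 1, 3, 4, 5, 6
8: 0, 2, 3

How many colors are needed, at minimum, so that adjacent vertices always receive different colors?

0, 4, 5, 6, 7 form a clique, so at least 5 colors are needed.
One proper 5-coloring: 0=purple, 1=green, 2=red, 3=yellow, 4=blue, 5=yellow, 6=green, 7=red, 8=blue. Each edge has distinct colors on its endpoints.

5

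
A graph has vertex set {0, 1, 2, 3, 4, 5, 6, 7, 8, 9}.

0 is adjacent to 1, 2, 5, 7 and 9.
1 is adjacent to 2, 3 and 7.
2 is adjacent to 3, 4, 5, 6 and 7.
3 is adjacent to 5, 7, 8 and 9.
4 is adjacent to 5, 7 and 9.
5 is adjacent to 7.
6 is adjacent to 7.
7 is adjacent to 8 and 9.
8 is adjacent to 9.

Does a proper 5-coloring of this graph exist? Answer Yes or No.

Yes

The chromatic number is 4. 0, 2, 5, 7 are pairwise adjacent (a clique of size 4), so at least 4 colors are needed.
4 colors suffice: color a → {7}; color b → {2, 9}; color c → {0, 3, 4, 6}; color d → {1, 5, 8}.
Since 5 ≥ 4, a proper 5-coloring certainly exists.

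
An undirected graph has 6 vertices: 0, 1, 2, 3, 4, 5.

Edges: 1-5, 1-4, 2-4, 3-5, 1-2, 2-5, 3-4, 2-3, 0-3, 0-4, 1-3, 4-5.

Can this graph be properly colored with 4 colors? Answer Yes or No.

No

1, 2, 3, 4, 5 are mutually adjacent (a clique of size 5), so at least 5 colors are needed.
So 4 colors are not enough.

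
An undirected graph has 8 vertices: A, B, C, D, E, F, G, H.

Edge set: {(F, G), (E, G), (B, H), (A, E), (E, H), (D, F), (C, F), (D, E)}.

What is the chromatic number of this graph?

2

D and F are adjacent, so at least 2 colors are needed.
A valid assignment using 2 colors: A=2, B=1, C=2, D=2, E=1, F=1, G=2, H=2. Every edge joins two different colors.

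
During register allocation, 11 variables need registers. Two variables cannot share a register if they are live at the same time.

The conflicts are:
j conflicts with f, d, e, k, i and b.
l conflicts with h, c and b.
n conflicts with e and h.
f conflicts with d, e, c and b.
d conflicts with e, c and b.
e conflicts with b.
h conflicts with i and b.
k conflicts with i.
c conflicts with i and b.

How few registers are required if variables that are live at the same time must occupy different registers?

5

j, f, d, e, b pairwise conflict, so at least 5 registers are needed.
5 registers suffice: register 1 → {n, i, b}; register 2 → {j, h, c}; register 3 → {l, f, k}; register 4 → {d}; register 5 → {e}. Every pair that conflicts lands in different registers.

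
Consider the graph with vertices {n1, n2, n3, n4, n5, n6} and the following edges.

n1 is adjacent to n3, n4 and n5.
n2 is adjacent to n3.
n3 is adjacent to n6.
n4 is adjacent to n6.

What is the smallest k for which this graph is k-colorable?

2

n1 and n4 are adjacent, so at least 2 colors are needed.
A valid assignment using 2 colors: n1=R, n2=R, n3=B, n4=B, n5=B, n6=R. Every edge joins two different colors.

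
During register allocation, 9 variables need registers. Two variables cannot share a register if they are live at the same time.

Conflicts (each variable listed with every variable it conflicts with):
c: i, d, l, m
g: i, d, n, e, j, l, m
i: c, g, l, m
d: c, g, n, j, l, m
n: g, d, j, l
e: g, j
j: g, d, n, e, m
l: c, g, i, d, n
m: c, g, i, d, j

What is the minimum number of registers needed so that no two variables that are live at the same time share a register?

g, d, n, j pairwise conflict, so at least 4 registers are needed.
4 registers suffice: register 1 → {c, g}; register 2 → {i, d, e}; register 3 → {j, l}; register 4 → {n, m}. No two conflicting variables share a register.

4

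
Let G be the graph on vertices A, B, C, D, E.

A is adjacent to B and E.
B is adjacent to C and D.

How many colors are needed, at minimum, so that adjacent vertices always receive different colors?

B and C are adjacent, so at least 2 colors are needed.
2 colors suffice: color 1 → {B, E}; color 2 → {A, C, D}. Every edge joins two different colors.

2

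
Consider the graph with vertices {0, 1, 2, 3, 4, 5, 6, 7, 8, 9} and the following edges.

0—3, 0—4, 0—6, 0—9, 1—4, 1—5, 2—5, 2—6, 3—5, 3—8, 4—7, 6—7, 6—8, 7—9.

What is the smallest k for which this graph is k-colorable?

3

The cycle 1-5-3-0-4-1 has odd length 5, so it cannot be 2-colored; at least 3 colors are needed.
3 colors suffice: color red → {3, 4, 6, 9}; color blue → {0, 5, 7, 8}; color green → {1, 2}. Every edge joins two different colors.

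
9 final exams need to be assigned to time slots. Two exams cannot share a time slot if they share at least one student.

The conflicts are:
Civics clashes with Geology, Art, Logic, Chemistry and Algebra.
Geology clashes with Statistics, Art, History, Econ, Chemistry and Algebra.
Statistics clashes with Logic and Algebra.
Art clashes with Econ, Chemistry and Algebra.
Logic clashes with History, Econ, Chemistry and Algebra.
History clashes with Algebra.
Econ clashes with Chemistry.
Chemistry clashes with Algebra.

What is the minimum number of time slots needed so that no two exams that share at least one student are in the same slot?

5

Civics, Geology, Art, Chemistry, Algebra are mutually in conflict, so at least 5 time slots are needed.
A valid assignment using 5 time slots: Civics=4, Geology=2, Statistics=3, Art=5, Logic=2, History=3, Econ=1, Chemistry=3, Algebra=1. Each listed conflict is separated.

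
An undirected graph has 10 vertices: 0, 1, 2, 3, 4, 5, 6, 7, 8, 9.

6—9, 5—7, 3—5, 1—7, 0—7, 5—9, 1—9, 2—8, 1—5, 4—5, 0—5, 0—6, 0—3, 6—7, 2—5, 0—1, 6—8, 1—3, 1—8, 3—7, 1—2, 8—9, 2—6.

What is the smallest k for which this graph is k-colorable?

5

0, 1, 3, 5, 7 form a clique, so at least 5 colors are needed.
5 colors suffice: color a → {5, 6}; color b → {1, 4}; color c → {2, 7, 9}; color d → {0, 8}; color e → {3}. No two adjacent vertices share a color.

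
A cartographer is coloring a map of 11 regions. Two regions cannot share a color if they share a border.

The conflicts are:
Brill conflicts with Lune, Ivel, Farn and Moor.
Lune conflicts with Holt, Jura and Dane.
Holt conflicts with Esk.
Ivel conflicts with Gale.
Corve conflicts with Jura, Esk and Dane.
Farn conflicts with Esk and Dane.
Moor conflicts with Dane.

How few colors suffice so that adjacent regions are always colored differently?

3

The cycle Esk-Corve-Jura-Lune-Holt-Esk has odd length 5, so it cannot be 2-colored; at least 3 colors are needed.
One proper 3-coloring: Brill=1, Lune=2, Holt=3, Ivel=2, Corve=2, Farn=2, Jura=1, Moor=2, Esk=1, Dane=1, Gale=1. No two conflicting regions share a color.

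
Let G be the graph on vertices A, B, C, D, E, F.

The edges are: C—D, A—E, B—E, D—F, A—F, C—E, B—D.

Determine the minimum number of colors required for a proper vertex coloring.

3

The cycle D-F-A-E-B-D has odd length 5, so it cannot be 2-colored; at least 3 colors are needed.
3 colors suffice: color 1 → {D, E}; color 2 → {A, B, C}; color 3 → {F}. Every edge joins two different colors.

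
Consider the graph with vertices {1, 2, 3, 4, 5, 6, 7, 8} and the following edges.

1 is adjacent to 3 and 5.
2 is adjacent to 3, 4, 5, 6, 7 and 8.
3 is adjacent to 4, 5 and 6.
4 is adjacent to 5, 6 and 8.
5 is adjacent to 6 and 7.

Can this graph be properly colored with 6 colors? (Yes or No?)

Yes

The chromatic number is 5. 2, 3, 4, 5, 6 form a clique, so at least 5 colors are needed.
One proper 5-coloring: 1=b, 2=b, 3=c, 4=d, 5=a, 6=e, 7=c, 8=a.
Since 6 ≥ 5, a proper 6-coloring certainly exists.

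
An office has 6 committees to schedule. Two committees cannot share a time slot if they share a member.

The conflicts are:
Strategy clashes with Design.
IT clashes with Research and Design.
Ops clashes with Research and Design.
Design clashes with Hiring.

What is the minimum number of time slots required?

2

Strategy and Design conflict, so at least 2 time slots are needed.
Using 2 time slots: Strategy=2, IT=2, Ops=2, Research=1, Design=1, Hiring=2. No two conflicting committees share a time slot.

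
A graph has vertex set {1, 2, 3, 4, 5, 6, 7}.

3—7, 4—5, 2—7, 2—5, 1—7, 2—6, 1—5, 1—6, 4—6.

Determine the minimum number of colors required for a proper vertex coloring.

2

1 and 5 are adjacent, so at least 2 colors are needed.
A valid assignment using 2 colors: 1=blue, 2=blue, 3=blue, 4=blue, 5=red, 6=red, 7=red. Each edge has distinct colors on its endpoints.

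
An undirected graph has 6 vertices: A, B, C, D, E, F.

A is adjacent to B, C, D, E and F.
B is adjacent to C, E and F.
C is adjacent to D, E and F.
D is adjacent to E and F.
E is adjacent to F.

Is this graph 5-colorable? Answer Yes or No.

Yes

The chromatic number is 5. A, C, D, E, F form a clique, so at least 5 colors are needed.
5 colors suffice: color red → {F}; color blue → {C}; color green → {A}; color yellow → {E}; color purple → {B, D}.
That is already a proper 5-coloring.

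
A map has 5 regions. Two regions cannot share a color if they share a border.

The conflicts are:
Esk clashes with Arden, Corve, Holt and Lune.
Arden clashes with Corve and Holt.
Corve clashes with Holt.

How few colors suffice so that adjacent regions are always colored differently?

4

Esk, Arden, Corve, Holt all conflict with each other, so at least 4 colors are needed.
4 colors suffice: color 1 → {Esk}; color 2 → {Arden, Lune}; color 3 → {Corve}; color 4 → {Holt}. Every pair that conflicts lands in different colors.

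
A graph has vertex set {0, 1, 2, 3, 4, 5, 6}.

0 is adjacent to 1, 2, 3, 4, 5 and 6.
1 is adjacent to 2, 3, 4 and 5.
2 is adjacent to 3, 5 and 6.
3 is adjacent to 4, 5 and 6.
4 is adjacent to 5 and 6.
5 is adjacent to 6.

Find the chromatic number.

5

0, 2, 3, 5, 6 are mutually adjacent (a clique of size 5), so at least 5 colors are needed.
A valid assignment using 5 colors: 0=green, 1=purple, 2=yellow, 3=red, 4=yellow, 5=blue, 6=purple. Each edge has distinct colors on its endpoints.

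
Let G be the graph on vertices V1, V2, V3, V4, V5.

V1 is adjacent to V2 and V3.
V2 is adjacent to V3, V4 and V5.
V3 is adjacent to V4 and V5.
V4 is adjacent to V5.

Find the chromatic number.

V2, V3, V4, V5 are mutually adjacent (a clique of size 4), so at least 4 colors are needed.
4 colors suffice: color 1 → {V2}; color 2 → {V3}; color 3 → {V1, V5}; color 4 → {V4}. No two adjacent vertices share a color.

4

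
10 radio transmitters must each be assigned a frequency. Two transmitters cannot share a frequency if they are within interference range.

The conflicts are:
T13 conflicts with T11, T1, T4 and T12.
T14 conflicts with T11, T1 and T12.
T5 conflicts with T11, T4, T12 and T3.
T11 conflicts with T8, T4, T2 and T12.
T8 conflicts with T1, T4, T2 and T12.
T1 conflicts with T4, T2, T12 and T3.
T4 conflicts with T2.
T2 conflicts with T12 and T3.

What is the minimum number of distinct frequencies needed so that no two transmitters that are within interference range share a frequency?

4

T8, T1, T2, T12 pairwise conflict, so at least 4 frequencies are needed.
4 frequencies suffice: frequency 1 → {T11, T1}; frequency 2 → {T4, T12, T3}; frequency 3 → {T13, T14, T5, T2}; frequency 4 → {T8}. Every pair that conflicts lands in different frequencies.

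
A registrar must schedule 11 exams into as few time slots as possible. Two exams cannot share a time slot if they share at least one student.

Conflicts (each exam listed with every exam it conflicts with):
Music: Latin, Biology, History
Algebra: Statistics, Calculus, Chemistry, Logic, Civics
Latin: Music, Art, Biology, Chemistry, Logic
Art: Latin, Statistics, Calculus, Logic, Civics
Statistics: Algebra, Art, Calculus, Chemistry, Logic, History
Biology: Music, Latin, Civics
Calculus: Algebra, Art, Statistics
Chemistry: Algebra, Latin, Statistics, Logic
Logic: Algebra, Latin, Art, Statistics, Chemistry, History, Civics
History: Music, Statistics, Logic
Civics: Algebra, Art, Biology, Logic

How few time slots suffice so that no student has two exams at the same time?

4

Algebra, Statistics, Chemistry, Logic are mutually in conflict, so at least 4 time slots are needed.
4 time slots suffice: time slot 1 → {Music, Calculus, Logic}; time slot 2 → {Latin, Statistics, Civics}; time slot 3 → {Algebra, Art, Biology, History}; time slot 4 → {Chemistry}. Every pair that conflicts lands in different time slots.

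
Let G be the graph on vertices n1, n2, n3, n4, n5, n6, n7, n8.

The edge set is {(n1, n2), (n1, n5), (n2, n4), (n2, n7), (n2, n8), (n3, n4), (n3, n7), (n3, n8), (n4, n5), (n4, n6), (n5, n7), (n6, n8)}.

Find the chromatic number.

n1 and n5 are adjacent, so at least 2 colors are needed.
One proper 2-coloring: n1=1, n2=2, n3=2, n4=1, n5=2, n6=2, n7=1, n8=1. No two adjacent vertices share a color.

2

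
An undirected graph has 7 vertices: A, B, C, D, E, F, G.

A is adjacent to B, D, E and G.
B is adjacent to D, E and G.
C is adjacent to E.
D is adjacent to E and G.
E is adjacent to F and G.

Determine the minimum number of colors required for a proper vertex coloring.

A, B, D, E, G are pairwise adjacent (a clique of size 5), so at least 5 colors are needed.
5 colors suffice: A=blue, B=purple, C=blue, D=yellow, E=red, F=blue, G=green. No two adjacent vertices share a color.

5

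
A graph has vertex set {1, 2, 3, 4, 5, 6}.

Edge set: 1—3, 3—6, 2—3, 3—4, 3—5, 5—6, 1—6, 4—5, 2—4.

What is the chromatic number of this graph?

3

1, 3, 6 form a triangle, so at least 3 colors are needed.
3 colors suffice: color red → {3}; color blue → {4, 6}; color green → {1, 2, 5}. Each edge has distinct colors on its endpoints.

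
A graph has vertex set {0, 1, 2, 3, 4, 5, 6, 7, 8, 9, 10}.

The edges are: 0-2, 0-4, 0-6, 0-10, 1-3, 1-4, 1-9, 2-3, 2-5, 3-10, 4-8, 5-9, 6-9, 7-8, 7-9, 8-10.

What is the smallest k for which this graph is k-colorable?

The cycle 3-10-8-4-1-3 has odd length 5, so it cannot be 2-colored; at least 3 colors are needed.
3 colors suffice: 0=red, 1=green, 2=blue, 3=red, 4=blue, 5=green, 6=blue, 7=blue, 8=red, 9=red, 10=blue. Each edge has distinct colors on its endpoints.

3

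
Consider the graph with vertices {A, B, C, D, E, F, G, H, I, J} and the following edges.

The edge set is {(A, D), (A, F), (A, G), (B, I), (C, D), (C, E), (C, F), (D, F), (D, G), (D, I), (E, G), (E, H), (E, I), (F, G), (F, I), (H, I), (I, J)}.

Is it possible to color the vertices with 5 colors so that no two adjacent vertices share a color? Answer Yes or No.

The chromatic number is 4. A, D, F, G are pairwise adjacent (a clique of size 4), so at least 4 colors are needed.
4 colors suffice: color red → {C, G, I}; color blue → {B, D, E, J}; color green → {F, H}; color yellow → {A}.
Since 5 ≥ 4, a proper 5-coloring certainly exists.

Yes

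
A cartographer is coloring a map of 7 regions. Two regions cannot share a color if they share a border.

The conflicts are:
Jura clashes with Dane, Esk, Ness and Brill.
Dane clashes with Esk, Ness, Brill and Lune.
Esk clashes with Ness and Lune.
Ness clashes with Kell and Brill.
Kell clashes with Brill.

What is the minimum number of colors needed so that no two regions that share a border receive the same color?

4

Jura, Dane, Ness, Brill are mutually in conflict, so at least 4 colors are needed.
One proper 4-coloring: Jura=4, Dane=2, Esk=3, Ness=1, Kell=2, Brill=3, Lune=1. Each listed conflict is separated.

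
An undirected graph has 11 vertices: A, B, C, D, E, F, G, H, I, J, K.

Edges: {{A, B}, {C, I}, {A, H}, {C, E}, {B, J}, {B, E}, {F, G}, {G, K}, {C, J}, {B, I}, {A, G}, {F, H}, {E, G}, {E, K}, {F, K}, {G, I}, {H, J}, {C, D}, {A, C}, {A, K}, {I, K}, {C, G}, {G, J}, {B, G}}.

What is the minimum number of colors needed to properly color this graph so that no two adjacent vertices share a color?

A, C, G form a triangle, so at least 3 colors are needed.
One proper 3-coloring: A=3, B=2, C=2, D=1, E=3, F=3, G=1, H=1, I=3, J=3, K=2. No two adjacent vertices share a color.

3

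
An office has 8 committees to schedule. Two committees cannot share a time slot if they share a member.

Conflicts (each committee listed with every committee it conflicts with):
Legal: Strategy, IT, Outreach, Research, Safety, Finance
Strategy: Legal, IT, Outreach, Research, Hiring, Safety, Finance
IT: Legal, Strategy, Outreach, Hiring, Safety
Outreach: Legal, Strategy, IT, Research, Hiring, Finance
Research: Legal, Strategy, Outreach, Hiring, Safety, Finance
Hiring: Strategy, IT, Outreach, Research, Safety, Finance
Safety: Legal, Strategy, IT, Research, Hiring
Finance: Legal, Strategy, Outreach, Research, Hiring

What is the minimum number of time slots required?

5

Strategy, Outreach, Research, Hiring, Finance are mutually in conflict, so at least 5 time slots are needed.
5 time slots suffice: time slot 1 → {Strategy}; time slot 2 → {Legal, Hiring}; time slot 3 → {Outreach, Safety}; time slot 4 → {IT, Research}; time slot 5 → {Finance}. Every pair that conflicts lands in different time slots.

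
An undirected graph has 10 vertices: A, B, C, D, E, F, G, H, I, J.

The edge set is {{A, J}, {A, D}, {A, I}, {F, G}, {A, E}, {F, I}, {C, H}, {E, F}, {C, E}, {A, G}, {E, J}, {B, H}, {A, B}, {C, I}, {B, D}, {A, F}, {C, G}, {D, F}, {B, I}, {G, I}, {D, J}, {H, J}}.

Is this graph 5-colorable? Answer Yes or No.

Yes

The chromatic number is 4. A, F, G, I are mutually adjacent (a clique of size 4), so at least 4 colors are needed.
4 colors suffice: color 1 → {A, C}; color 2 → {B, F, J}; color 3 → {D, E, H, I}; color 4 → {G}.
Since 5 ≥ 4, a proper 5-coloring certainly exists.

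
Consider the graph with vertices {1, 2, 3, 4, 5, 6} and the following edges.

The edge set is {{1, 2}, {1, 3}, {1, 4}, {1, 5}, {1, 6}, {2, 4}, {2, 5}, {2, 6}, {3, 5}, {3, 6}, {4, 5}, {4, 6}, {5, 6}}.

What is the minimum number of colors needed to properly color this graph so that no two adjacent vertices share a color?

1, 2, 4, 5, 6 form a clique, so at least 5 colors are needed.
One proper 5-coloring: 1=red, 2=purple, 3=yellow, 4=yellow, 5=green, 6=blue. Every edge joins two different colors.

5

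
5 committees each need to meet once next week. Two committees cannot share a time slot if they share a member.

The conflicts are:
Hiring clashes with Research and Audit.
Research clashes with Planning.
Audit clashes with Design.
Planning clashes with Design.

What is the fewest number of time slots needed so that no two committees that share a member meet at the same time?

3

The cycle Planning-Design-Audit-Hiring-Research-Planning has odd length 5, so it cannot be 2-colored; at least 3 time slots are needed.
3 time slots suffice: Hiring=2, Research=1, Audit=1, Planning=3, Design=2. Each listed conflict is separated.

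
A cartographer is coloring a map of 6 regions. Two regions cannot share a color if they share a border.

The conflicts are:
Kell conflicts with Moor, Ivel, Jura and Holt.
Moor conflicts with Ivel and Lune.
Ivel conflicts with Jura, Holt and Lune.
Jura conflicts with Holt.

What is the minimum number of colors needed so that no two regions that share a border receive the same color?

4

Kell, Ivel, Jura, Holt are mutually in conflict, so at least 4 colors are needed.
One proper 4-coloring: Kell=2, Moor=3, Ivel=1, Jura=3, Holt=4, Lune=2. Each listed conflict is separated.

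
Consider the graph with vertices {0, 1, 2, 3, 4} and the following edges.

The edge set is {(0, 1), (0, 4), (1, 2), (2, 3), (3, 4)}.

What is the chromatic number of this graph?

The cycle 3-2-1-0-4-3 has odd length 5, so it cannot be 2-colored; at least 3 colors are needed.
3 colors suffice: 0=b, 1=a, 2=b, 3=c, 4=a. Every edge joins two different colors.

3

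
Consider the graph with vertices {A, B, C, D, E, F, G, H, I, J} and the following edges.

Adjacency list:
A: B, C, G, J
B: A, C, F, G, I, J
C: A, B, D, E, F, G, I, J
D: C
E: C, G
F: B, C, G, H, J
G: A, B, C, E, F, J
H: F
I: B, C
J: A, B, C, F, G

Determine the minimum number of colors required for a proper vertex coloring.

5

B, C, F, G, J form a clique, so at least 5 colors are needed.
5 colors suffice: A=5, B=3, C=1, D=2, E=3, F=5, G=2, H=1, I=2, J=4. Every edge joins two different colors.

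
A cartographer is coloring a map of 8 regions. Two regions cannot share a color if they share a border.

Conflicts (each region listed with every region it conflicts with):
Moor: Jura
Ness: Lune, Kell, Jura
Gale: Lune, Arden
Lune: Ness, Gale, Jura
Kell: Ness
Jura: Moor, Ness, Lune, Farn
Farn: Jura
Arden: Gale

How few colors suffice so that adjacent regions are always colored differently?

Ness, Lune, Jura are mutually in conflict, so at least 3 colors are needed.
One proper 3-coloring: Moor=2, Ness=2, Gale=1, Lune=3, Kell=1, Jura=1, Farn=2, Arden=2. Each listed conflict is separated.

3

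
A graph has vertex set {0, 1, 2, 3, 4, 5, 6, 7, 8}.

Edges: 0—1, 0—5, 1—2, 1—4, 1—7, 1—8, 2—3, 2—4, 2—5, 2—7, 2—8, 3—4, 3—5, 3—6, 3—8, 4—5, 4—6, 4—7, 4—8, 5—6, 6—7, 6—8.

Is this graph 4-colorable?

Yes

The chromatic number is 4. 1, 2, 4, 7 are pairwise adjacent (a clique of size 4), so at least 4 colors are needed.
One proper 4-coloring: 0=red, 1=yellow, 2=blue, 3=yellow, 4=red, 5=green, 6=blue, 7=green, 8=green.
That is already a proper 4-coloring.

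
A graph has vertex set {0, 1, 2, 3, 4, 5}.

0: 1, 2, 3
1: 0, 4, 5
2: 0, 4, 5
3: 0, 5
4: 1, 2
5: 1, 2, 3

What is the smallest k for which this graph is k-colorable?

2

3 and 5 are adjacent, so at least 2 colors are needed.
2 colors suffice: color red → {0, 4, 5}; color blue → {1, 2, 3}. No two adjacent vertices share a color.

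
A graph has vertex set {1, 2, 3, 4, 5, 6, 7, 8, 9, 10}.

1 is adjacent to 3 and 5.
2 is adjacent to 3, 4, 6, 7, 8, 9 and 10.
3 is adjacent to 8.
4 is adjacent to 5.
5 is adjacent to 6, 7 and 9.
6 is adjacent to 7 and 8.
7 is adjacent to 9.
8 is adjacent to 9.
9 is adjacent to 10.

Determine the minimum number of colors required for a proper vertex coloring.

5, 6, 7 are pairwise adjacent, so at least 3 colors are needed.
3 colors suffice: color red → {2, 5}; color blue → {3, 4, 6, 9}; color green → {1, 7, 8, 10}. Every edge joins two different colors.

3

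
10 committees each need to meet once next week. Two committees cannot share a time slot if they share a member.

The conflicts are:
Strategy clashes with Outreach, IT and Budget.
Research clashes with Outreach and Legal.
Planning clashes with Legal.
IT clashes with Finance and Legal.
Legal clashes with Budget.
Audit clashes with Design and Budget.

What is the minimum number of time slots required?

3

The cycle Research-Outreach-Strategy-IT-Legal-Research has odd length 5, so it cannot be 2-colored; at least 3 time slots are needed.
3 time slots suffice: time slot 1 → {Strategy, Finance, Legal, Audit}; time slot 2 → {Research, Planning, IT, Design, Budget}; time slot 3 → {Outreach}. No two conflicting committees share a time slot.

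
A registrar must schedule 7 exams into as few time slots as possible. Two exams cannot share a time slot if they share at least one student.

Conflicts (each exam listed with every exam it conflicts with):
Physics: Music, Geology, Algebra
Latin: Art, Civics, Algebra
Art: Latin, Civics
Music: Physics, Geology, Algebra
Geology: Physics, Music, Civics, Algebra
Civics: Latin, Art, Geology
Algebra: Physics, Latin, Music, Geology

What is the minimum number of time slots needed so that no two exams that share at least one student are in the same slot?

4

Physics, Music, Geology, Algebra are mutually in conflict, so at least 4 time slots are needed.
A valid assignment using 4 time slots: Physics=3, Latin=1, Art=3, Music=4, Geology=1, Civics=2, Algebra=2. Every pair that conflicts lands in different time slots.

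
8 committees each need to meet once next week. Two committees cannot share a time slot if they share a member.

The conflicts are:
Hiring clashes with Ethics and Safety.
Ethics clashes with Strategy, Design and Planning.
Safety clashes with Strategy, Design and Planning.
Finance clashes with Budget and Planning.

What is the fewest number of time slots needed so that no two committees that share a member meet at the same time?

Ethics and Strategy conflict, so at least 2 time slots are needed.
2 time slots suffice: time slot 1 → {Ethics, Safety, Finance}; time slot 2 → {Hiring, Strategy, Budget, Design, Planning}. Every pair that conflicts lands in different time slots.

2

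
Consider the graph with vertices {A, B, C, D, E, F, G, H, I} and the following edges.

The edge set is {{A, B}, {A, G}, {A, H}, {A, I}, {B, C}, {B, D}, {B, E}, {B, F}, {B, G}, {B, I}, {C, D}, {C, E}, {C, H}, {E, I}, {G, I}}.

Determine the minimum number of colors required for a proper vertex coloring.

A, B, G, I are pairwise adjacent (a clique of size 4), so at least 4 colors are needed.
4 colors suffice: color red → {B, H}; color blue → {A, C, F}; color green → {D, I}; color yellow → {E, G}. Each edge has distinct colors on its endpoints.

4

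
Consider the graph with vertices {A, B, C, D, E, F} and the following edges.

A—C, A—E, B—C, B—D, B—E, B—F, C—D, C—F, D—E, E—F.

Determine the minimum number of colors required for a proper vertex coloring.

3

B, D, E form a triangle, so at least 3 colors are needed.
One proper 3-coloring: A=2, B=2, C=1, D=3, E=1, F=3. Every edge joins two different colors.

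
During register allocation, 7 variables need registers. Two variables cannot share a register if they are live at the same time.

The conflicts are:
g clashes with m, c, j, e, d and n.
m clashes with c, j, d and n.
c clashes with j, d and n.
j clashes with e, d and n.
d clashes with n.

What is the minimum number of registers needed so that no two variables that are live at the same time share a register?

6

g, m, c, j, d, n pairwise conflict, so at least 6 registers are needed.
6 registers suffice: register 1 → {j}; register 2 → {g}; register 3 → {m, e}; register 4 → {d}; register 5 → {c}; register 6 → {n}. Each listed conflict is separated.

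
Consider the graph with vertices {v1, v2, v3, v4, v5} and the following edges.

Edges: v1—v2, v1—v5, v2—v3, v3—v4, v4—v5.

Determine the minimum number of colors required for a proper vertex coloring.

The cycle v1-v5-v4-v3-v2-v1 has odd length 5, so it cannot be 2-colored; at least 3 colors are needed.
3 colors suffice: color red → {v1, v4}; color blue → {v3, v5}; color green → {v2}. Every edge joins two different colors.

3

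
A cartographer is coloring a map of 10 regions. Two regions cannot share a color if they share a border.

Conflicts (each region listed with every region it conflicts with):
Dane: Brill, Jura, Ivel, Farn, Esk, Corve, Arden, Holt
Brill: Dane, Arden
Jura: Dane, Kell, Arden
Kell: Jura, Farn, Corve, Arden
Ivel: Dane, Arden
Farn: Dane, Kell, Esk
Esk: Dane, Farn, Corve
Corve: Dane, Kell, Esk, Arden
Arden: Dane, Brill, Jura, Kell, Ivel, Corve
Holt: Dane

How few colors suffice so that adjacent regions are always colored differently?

Dane, Farn, Esk pairwise conflict, so at least 3 colors are needed.
3 colors suffice: color 1 → {Dane, Kell}; color 2 → {Esk, Arden, Holt}; color 3 → {Brill, Jura, Ivel, Farn, Corve}. No two conflicting regions share a color.

3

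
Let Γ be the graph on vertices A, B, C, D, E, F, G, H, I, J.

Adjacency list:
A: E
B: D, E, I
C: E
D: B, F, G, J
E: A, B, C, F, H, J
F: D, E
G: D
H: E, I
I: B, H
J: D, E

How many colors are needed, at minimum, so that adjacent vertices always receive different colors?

2

H and I are adjacent, so at least 2 colors are needed.
One proper 2-coloring: A=blue, B=blue, C=blue, D=red, E=red, F=blue, G=blue, H=blue, I=red, J=blue. Each edge has distinct colors on its endpoints.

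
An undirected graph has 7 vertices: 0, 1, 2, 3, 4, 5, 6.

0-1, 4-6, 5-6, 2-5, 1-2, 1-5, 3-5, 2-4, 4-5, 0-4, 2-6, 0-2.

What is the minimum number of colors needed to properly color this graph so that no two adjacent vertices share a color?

2, 4, 5, 6 are mutually adjacent (a clique of size 4), so at least 4 colors are needed.
4 colors suffice: color red → {0, 5}; color blue → {2, 3}; color green → {1, 4}; color yellow → {6}. Each edge has distinct colors on its endpoints.

4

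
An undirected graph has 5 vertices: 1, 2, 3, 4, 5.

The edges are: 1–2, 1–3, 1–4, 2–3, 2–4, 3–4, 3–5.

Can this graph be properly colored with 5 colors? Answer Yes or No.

Yes

The chromatic number is 4. 1, 2, 3, 4 form a clique, so at least 4 colors are needed.
4 colors suffice: 1=yellow, 2=blue, 3=red, 4=green, 5=blue.
Since 5 ≥ 4, a proper 5-coloring certainly exists.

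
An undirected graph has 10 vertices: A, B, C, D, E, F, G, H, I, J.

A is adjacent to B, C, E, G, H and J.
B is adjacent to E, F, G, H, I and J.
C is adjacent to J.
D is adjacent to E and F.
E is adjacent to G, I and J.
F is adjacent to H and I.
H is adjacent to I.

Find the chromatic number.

4

B, F, H, I form a clique, so at least 4 colors are needed.
4 colors suffice: color red → {B, C, D}; color blue → {A, F}; color green → {E, H}; color yellow → {G, I, J}. Each edge has distinct colors on its endpoints.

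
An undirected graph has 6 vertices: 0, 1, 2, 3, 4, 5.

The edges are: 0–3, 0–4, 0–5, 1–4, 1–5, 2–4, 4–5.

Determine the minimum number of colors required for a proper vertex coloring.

3

0, 4, 5 are pairwise adjacent, so at least 3 colors are needed.
3 colors suffice: color red → {3, 4}; color blue → {0, 1, 2}; color green → {5}. Every edge joins two different colors.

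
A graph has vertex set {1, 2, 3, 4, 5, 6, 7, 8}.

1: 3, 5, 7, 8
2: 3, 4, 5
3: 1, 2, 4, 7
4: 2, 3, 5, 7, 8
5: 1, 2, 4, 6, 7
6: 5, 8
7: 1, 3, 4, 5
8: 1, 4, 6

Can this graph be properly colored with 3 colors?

The chromatic number is 3. 1, 3, 7 are pairwise adjacent, so at least 3 colors are needed.
One proper 3-coloring: 1=red, 2=green, 3=blue, 4=red, 5=blue, 6=red, 7=green, 8=blue.
That is already a proper 3-coloring.

Yes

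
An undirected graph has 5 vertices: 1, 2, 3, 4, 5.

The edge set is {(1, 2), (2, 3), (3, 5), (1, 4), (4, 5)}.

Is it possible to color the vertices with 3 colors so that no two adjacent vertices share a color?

The chromatic number is 3. The cycle 1-2-3-5-4-1 has odd length 5, so it cannot be 2-colored; at least 3 colors are needed.
One proper 3-coloring: 1=a, 2=b, 3=a, 4=b, 5=c.
That is already a proper 3-coloring.

Yes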